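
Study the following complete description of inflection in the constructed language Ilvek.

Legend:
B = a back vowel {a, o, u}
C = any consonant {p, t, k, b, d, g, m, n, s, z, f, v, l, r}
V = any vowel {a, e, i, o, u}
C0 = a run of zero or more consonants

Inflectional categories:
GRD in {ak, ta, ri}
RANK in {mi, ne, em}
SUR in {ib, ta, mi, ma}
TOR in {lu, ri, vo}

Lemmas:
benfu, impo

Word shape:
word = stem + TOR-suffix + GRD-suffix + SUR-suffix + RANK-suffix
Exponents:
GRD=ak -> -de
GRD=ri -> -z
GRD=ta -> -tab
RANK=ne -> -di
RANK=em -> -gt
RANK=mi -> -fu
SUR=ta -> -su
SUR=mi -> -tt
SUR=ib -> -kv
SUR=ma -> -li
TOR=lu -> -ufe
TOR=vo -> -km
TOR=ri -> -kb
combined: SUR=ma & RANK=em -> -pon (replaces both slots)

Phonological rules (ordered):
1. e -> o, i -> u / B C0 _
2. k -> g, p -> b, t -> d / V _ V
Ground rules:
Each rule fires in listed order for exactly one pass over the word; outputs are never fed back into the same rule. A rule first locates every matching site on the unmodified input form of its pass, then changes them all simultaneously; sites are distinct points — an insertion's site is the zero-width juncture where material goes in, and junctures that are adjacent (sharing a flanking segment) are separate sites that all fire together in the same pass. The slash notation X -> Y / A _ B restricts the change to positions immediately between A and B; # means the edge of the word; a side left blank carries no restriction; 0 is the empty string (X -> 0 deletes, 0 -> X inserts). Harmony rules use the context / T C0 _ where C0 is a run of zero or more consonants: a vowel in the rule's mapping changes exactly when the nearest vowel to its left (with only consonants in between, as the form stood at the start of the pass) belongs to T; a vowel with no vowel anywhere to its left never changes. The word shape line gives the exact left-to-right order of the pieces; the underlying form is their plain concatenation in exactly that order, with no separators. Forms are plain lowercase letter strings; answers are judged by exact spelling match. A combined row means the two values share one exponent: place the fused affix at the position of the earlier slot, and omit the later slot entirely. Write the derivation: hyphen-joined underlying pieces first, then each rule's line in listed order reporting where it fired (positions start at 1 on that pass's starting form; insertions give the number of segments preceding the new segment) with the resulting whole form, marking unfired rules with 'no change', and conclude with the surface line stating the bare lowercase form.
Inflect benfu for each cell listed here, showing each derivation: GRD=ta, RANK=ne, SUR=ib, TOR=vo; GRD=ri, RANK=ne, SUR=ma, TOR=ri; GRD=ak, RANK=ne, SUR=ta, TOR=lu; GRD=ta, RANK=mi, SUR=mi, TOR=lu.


cell GRD=ta, RANK=ne, SUR=ib, TOR=vo:
underlying: benfu-km-tab-kv-di
1. e -> o, i -> u / B C0 _: fires at position(s) 14: benfukmtabkvdu
2. k -> g, p -> b, t -> d / V _ V: no change
surface: benfukmtabkvdu

cell GRD=ri, RANK=ne, SUR=ma, TOR=ri:
underlying: benfu-kb-z-li-di
1. e -> o, i -> u / B C0 _: fires at position(s) 10: benfukbzludi
2. k -> g, p -> b, t -> d / V _ V: no change
surface: benfukbzludi

cell GRD=ak, RANK=ne, SUR=ta, TOR=lu:
underlying: benfu-ufe-de-su-di
1. e -> o, i -> u / B C0 _: fires at position(s) 8, 14: benfuufodesudu
2. k -> g, p -> b, t -> d / V _ V: no change
surface: benfuufodesudu

cell GRD=ta, RANK=mi, SUR=mi, TOR=lu:
underlying: benfu-ufe-tab-tt-fu
1. e -> o, i -> u / B C0 _: fires at position(s) 8: benfuufotabttfu
2. k -> g, p -> b, t -> d / V _ V: fires at position(s) 9: benfuufodabttfu
surface: benfuufodabttfu


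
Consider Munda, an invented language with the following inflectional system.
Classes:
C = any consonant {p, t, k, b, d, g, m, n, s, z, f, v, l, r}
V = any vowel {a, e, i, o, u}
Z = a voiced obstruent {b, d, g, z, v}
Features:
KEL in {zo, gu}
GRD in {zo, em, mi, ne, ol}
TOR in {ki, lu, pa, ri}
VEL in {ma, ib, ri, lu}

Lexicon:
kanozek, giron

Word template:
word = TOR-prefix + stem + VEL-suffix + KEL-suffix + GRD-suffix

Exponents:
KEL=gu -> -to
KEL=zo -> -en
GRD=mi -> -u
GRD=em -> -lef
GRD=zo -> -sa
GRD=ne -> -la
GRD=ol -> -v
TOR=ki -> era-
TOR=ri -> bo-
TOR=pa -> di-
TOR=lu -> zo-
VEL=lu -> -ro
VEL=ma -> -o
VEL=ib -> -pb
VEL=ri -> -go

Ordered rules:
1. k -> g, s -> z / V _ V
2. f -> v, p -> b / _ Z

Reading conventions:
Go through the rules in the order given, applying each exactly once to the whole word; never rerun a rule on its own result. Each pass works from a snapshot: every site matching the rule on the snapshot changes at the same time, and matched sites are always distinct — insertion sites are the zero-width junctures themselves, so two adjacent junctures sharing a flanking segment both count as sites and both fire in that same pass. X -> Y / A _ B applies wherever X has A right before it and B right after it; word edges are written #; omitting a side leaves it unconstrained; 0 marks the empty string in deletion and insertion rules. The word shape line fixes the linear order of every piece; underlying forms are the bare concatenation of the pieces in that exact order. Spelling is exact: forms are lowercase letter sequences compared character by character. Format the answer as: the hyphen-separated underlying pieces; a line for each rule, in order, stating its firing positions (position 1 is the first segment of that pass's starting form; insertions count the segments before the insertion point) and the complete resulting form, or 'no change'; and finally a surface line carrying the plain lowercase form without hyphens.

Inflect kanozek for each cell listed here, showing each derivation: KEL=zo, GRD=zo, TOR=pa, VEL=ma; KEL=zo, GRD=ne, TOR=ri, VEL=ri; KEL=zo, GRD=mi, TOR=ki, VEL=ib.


cell KEL=zo, GRD=zo, TOR=pa, VEL=ma:
underlying: di-kanozek-o-en-sa
1. k -> g, s -> z / V _ V: fires at position(s) 3, 9: diganozegoensa
2. f -> v, p -> b / _ Z: no change
surface: diganozegoensa

cell KEL=zo, GRD=ne, TOR=ri, VEL=ri:
underlying: bo-kanozek-go-en-la
1. k -> g, s -> z / V _ V: fires at position(s) 3: boganozekgoenla
2. f -> v, p -> b / _ Z: no change
surface: boganozekgoenla

cell KEL=zo, GRD=mi, TOR=ki, VEL=ib:
underlying: era-kanozek-pb-en-u
1. k -> g, s -> z / V _ V: fires at position(s) 4: eraganozekpbenu
2. f -> v, p -> b / _ Z: fires at position(s) 11: eraganozekbbenu
surface: eraganozekbbenu


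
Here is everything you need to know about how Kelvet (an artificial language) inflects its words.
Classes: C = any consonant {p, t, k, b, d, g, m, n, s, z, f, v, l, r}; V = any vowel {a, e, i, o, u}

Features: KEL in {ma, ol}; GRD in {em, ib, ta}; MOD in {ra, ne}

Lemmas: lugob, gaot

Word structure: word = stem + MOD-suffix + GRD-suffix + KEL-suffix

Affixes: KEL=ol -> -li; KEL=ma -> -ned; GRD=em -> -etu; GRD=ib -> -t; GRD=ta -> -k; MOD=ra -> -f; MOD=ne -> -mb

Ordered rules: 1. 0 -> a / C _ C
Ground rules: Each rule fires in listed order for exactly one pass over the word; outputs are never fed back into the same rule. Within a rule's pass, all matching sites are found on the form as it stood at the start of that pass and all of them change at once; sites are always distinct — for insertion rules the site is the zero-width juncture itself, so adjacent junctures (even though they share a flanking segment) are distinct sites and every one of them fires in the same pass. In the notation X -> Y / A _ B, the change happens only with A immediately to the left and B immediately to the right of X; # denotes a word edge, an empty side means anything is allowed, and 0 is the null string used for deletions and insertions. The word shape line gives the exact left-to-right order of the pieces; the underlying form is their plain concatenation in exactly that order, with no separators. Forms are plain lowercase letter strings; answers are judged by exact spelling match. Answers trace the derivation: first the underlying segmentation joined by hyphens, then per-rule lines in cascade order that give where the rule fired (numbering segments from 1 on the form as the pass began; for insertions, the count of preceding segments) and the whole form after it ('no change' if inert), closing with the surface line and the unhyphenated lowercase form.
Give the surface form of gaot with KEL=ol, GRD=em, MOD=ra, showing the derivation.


underlying: gaot-f-etu-li
1. 0 -> a / C _ C: inserts after position(s) 4: gaotafetuli
surface: gaotafetuli


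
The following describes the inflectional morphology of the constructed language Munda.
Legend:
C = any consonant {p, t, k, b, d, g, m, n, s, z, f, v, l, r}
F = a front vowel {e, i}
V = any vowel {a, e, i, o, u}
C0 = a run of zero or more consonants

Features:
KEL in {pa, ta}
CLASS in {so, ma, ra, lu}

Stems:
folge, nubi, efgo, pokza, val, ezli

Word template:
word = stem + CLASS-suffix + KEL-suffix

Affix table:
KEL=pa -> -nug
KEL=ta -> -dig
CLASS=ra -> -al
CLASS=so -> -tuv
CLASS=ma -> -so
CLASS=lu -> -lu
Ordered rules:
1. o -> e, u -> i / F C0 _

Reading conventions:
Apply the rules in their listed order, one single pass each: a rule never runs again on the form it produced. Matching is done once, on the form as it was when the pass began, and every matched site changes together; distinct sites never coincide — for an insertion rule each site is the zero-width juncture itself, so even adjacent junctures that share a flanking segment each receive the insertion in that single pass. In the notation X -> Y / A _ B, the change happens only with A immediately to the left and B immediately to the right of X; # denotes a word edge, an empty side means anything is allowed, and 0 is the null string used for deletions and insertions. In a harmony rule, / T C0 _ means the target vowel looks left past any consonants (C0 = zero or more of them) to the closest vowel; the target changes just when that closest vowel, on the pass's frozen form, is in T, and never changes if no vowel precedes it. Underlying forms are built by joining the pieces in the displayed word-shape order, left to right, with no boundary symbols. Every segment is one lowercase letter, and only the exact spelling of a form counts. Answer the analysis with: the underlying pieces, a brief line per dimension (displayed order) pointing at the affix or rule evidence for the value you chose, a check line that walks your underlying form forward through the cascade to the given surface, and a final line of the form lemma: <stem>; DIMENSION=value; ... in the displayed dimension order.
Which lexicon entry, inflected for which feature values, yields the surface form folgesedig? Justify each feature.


underlying: folge-so-dig
KEL=ta - signalled by the affix -dig
CLASS=ma - signalled by the affix -so
check: folgesodig -> folgesedig
lemma: folge; KEL=ta; CLASS=ma


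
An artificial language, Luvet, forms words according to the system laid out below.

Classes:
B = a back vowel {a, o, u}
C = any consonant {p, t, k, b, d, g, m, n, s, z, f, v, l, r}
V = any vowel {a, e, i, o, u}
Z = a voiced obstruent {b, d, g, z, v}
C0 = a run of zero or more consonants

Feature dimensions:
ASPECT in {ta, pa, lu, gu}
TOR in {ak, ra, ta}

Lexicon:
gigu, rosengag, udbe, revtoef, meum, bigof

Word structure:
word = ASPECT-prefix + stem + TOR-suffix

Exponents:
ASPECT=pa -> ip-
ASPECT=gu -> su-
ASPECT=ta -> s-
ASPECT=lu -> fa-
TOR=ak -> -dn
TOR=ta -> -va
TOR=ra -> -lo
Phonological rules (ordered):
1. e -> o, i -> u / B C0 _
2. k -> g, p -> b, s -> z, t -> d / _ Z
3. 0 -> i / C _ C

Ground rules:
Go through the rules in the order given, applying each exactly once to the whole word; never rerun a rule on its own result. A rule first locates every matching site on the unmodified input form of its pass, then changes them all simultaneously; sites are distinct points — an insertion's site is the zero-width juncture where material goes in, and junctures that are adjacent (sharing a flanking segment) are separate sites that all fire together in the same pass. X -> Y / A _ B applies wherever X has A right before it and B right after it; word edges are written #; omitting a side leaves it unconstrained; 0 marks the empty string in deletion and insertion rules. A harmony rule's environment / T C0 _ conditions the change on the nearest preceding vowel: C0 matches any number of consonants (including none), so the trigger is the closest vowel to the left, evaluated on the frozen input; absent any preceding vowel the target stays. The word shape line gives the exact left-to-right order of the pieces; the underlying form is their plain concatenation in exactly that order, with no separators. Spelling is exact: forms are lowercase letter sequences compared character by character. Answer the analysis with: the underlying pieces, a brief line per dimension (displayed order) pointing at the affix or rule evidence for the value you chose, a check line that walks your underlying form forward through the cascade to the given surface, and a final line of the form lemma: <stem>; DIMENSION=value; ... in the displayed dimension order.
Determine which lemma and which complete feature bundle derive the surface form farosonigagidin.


underlying: fa-rosengag-dn
ASPECT=lu - signalled by the affix fa-
TOR=ak - signalled by the affix -dn
check: farosengagdn -> farosongagdn -> farosongagdn -> farosonigagidin
lemma: rosengag; ASPECT=lu; TOR=ak


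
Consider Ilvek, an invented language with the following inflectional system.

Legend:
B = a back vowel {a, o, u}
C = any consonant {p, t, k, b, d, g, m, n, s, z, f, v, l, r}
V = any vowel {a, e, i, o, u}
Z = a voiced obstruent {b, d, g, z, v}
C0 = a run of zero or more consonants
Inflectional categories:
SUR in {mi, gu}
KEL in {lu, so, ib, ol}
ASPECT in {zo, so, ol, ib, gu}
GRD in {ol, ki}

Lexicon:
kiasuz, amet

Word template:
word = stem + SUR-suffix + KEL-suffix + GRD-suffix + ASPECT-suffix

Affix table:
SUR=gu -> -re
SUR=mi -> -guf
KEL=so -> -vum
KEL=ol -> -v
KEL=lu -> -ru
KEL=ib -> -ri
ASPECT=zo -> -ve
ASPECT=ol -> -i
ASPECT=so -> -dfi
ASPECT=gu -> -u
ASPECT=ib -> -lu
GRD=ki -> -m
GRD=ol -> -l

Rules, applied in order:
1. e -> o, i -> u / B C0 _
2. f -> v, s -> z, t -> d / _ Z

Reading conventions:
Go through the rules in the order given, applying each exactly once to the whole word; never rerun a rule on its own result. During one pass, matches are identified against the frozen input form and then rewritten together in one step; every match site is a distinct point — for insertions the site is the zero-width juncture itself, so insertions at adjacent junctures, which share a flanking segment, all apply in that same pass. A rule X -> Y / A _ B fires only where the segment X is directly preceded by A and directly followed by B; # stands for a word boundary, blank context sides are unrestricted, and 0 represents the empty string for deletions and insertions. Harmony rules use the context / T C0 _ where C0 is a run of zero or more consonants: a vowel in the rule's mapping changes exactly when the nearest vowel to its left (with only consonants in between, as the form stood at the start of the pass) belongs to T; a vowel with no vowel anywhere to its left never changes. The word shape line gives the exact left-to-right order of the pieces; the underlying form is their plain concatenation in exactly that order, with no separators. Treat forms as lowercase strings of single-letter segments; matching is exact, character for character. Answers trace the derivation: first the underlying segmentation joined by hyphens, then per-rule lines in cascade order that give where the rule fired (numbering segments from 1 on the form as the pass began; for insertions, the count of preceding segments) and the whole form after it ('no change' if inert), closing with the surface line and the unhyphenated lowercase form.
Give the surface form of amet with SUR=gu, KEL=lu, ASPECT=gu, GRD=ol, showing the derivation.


underlying: amet-re-ru-l-u
1. e -> o, i -> u / B C0 _: fires at position(s) 3: amotrerulu
2. f -> v, s -> z, t -> d / _ Z: no change
surface: amotrerulu


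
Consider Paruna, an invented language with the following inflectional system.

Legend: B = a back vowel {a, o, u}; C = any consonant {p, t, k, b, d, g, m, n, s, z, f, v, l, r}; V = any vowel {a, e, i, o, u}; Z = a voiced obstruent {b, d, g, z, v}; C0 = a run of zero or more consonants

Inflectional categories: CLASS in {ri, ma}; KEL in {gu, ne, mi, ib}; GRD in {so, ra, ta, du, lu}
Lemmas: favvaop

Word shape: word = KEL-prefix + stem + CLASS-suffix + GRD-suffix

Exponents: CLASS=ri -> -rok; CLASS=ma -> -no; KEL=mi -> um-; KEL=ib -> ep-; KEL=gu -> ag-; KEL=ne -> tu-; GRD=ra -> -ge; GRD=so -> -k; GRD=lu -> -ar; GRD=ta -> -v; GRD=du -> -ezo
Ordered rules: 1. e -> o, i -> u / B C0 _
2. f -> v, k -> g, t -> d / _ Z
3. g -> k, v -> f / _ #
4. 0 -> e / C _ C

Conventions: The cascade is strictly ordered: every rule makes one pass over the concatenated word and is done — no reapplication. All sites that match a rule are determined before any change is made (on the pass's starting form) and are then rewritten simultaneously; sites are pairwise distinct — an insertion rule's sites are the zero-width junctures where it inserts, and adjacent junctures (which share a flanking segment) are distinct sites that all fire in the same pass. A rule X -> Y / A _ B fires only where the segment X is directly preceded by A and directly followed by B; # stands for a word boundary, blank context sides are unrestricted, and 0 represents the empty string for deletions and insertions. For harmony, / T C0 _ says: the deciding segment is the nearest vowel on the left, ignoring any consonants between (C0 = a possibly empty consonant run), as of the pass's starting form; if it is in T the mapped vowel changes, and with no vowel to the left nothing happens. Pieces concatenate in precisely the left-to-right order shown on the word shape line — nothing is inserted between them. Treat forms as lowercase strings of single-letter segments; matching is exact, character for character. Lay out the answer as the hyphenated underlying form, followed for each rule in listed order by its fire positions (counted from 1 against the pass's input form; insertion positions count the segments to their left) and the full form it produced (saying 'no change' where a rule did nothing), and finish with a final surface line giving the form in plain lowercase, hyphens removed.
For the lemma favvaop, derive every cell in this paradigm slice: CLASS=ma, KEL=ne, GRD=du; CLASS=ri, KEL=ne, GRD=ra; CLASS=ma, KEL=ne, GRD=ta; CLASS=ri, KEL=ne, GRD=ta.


cell CLASS=ma, KEL=ne, GRD=du:
underlying: tu-favvaop-no-ezo
1. e -> o, i -> u / B C0 _: fires at position(s) 12: tufavvaopnoozo
2. f -> v, k -> g, t -> d / _ Z: no change
3. g -> k, v -> f / _ #: no change
4. 0 -> e / C _ C: inserts after position(s) 5, 9: tufavevaopenoozo
surface: tufavevaopenoozo

cell CLASS=ri, KEL=ne, GRD=ra:
underlying: tu-favvaop-rok-ge
1. e -> o, i -> u / B C0 _: fires at position(s) 14: tufavvaoprokgo
2. f -> v, k -> g, t -> d / _ Z: fires at position(s) 12: tufavvaoproggo
3. g -> k, v -> f / _ #: no change
4. 0 -> e / C _ C: inserts after position(s) 5, 9, 12: tufavevaoperogego
surface: tufavevaoperogego

cell CLASS=ma, KEL=ne, GRD=ta:
underlying: tu-favvaop-no-v
1. e -> o, i -> u / B C0 _: no change
2. f -> v, k -> g, t -> d / _ Z: no change
3. g -> k, v -> f / _ #: fires at position(s) 12: tufavvaopnof
4. 0 -> e / C _ C: inserts after position(s) 5, 9: tufavevaopenof
surface: tufavevaopenof

cell CLASS=ri, KEL=ne, GRD=ta:
underlying: tu-favvaop-rok-v
1. e -> o, i -> u / B C0 _: no change
2. f -> v, k -> g, t -> d / _ Z: fires at position(s) 12: tufavvaoprogv
3. g -> k, v -> f / _ #: fires at position(s) 13: tufavvaoprogf
4. 0 -> e / C _ C: inserts after position(s) 5, 9, 12: tufavevaoperogef
surface: tufavevaoperogef


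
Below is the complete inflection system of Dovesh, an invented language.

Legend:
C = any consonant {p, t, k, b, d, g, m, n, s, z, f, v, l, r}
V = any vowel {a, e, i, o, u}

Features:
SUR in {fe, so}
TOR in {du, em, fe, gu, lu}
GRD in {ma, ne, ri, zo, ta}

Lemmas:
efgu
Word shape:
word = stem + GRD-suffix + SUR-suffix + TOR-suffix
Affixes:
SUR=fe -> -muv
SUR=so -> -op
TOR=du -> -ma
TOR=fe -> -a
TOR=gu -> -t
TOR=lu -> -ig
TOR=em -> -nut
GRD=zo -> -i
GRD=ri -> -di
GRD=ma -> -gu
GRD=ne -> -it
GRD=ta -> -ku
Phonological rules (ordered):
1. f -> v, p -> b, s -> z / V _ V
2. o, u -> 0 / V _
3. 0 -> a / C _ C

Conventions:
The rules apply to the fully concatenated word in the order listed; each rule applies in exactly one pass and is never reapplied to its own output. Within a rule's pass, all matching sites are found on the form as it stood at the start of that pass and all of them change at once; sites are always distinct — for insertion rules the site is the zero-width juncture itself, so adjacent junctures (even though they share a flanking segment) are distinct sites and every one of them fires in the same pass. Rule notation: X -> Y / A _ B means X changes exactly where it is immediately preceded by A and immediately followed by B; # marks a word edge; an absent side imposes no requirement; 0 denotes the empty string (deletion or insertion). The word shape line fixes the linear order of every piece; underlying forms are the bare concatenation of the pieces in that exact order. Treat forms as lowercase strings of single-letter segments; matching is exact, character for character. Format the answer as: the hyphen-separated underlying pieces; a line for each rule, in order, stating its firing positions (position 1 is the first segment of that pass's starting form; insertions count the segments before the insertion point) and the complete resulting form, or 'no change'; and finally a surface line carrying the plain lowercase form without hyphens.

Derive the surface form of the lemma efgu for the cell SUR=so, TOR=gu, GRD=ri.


underlying: efgu-di-op-t
1. f -> v, p -> b, s -> z / V _ V: no change
2. o, u -> 0 / V _: fires at position(s) 7: efgudipt
3. 0 -> a / C _ C: inserts after position(s) 2, 7: efagudipat
surface: efagudipat


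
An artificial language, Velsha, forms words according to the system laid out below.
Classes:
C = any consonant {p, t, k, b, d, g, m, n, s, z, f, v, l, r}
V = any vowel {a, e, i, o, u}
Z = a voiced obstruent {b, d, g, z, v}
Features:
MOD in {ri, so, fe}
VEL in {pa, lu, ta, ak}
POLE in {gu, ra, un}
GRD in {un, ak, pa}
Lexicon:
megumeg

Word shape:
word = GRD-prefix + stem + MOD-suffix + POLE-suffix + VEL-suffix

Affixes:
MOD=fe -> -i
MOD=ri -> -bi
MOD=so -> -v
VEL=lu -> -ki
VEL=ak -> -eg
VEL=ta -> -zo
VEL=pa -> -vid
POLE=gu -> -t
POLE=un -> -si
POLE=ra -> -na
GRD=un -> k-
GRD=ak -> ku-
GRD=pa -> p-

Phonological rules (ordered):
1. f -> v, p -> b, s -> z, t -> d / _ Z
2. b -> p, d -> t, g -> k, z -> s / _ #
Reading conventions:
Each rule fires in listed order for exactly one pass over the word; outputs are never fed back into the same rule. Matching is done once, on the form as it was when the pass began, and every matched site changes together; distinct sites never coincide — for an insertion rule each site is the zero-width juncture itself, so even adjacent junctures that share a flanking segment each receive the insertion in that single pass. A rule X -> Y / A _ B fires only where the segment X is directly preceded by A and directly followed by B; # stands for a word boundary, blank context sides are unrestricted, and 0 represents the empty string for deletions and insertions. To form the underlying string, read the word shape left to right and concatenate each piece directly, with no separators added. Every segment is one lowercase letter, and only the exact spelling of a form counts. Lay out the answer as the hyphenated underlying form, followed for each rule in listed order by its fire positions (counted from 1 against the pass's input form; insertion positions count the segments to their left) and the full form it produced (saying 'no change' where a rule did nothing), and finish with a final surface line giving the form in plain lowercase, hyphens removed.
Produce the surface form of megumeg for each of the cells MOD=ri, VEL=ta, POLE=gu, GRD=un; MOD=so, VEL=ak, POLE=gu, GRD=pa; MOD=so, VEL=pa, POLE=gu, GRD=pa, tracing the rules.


cell MOD=ri, VEL=ta, POLE=gu, GRD=un:
underlying: k-megumeg-bi-t-zo
1. f -> v, p -> b, s -> z, t -> d / _ Z: fires at position(s) 11: kmegumegbidzo
2. b -> p, d -> t, g -> k, z -> s / _ #: no change
surface: kmegumegbidzo

cell MOD=so, VEL=ak, POLE=gu, GRD=pa:
underlying: p-megumeg-v-t-eg
1. f -> v, p -> b, s -> z, t -> d / _ Z: no change
2. b -> p, d -> t, g -> k, z -> s / _ #: fires at position(s) 12: pmegumegvtek
surface: pmegumegvtek

cell MOD=so, VEL=pa, POLE=gu, GRD=pa:
underlying: p-megumeg-v-t-vid
1. f -> v, p -> b, s -> z, t -> d / _ Z: fires at position(s) 10: pmegumegvdvid
2. b -> p, d -> t, g -> k, z -> s / _ #: fires at position(s) 13: pmegumegvdvit
surface: pmegumegvdvit


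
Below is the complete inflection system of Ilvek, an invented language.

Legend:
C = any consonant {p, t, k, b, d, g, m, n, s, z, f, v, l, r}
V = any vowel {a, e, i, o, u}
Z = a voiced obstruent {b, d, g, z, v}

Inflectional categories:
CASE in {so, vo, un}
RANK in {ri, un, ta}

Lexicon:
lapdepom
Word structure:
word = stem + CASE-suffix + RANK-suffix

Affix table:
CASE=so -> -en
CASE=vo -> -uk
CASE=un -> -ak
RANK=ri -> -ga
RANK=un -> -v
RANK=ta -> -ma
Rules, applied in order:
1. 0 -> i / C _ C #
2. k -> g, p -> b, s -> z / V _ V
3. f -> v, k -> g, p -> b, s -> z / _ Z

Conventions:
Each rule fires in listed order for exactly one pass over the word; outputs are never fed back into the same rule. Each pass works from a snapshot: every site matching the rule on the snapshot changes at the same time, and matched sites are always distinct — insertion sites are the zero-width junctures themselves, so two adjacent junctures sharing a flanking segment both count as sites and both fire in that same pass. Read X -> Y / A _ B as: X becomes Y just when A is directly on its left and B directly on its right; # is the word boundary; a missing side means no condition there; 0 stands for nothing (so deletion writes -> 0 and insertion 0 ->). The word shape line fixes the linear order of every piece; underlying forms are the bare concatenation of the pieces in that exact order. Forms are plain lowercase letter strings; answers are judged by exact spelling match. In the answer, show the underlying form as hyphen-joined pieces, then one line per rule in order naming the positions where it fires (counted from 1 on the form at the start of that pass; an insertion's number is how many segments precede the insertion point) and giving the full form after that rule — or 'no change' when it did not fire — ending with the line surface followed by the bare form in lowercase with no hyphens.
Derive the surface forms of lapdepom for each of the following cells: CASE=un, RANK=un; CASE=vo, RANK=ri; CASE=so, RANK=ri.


cell CASE=un, RANK=un:
underlying: lapdepom-ak-v
1. 0 -> i / C _ C #: inserts after position(s) 10: lapdepomakiv
2. k -> g, p -> b, s -> z / V _ V: fires at position(s) 6, 10: lapdebomagiv
3. f -> v, k -> g, p -> b, s -> z / _ Z: fires at position(s) 3: labdebomagiv
surface: labdebomagiv

cell CASE=vo, RANK=ri:
underlying: lapdepom-uk-ga
1. 0 -> i / C _ C #: no change
2. k -> g, p -> b, s -> z / V _ V: fires at position(s) 6: lapdebomukga
3. f -> v, k -> g, p -> b, s -> z / _ Z: fires at position(s) 3, 10: labdebomugga
surface: labdebomugga

cell CASE=so, RANK=ri:
underlying: lapdepom-en-ga
1. 0 -> i / C _ C #: no change
2. k -> g, p -> b, s -> z / V _ V: fires at position(s) 6: lapdebomenga
3. f -> v, k -> g, p -> b, s -> z / _ Z: fires at position(s) 3: labdebomenga
surface: labdebomenga


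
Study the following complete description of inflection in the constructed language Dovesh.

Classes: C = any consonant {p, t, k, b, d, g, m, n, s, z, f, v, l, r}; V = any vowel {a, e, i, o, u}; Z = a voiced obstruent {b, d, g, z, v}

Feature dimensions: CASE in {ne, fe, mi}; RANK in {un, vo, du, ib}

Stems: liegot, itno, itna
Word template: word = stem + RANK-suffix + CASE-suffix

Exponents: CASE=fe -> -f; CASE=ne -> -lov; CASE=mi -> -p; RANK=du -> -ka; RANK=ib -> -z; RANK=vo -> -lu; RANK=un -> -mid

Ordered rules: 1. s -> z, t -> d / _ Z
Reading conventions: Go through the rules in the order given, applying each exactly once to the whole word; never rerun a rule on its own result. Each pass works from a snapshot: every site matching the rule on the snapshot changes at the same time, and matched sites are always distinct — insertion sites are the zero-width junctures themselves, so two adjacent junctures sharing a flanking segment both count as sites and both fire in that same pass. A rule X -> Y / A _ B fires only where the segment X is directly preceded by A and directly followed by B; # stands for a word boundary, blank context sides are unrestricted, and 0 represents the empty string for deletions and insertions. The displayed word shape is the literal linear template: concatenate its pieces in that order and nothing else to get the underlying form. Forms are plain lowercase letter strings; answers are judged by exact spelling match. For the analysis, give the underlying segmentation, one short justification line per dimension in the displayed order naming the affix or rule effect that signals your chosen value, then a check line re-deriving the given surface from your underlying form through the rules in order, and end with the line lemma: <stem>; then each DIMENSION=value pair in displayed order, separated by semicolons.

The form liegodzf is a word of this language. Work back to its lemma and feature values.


underlying: liegot-z-f
CASE=fe - signalled by the affix -f
RANK=ib - signalled by the affix -z
check: liegotzf -> liegodzf
lemma: liegot; CASE=fe; RANK=ib


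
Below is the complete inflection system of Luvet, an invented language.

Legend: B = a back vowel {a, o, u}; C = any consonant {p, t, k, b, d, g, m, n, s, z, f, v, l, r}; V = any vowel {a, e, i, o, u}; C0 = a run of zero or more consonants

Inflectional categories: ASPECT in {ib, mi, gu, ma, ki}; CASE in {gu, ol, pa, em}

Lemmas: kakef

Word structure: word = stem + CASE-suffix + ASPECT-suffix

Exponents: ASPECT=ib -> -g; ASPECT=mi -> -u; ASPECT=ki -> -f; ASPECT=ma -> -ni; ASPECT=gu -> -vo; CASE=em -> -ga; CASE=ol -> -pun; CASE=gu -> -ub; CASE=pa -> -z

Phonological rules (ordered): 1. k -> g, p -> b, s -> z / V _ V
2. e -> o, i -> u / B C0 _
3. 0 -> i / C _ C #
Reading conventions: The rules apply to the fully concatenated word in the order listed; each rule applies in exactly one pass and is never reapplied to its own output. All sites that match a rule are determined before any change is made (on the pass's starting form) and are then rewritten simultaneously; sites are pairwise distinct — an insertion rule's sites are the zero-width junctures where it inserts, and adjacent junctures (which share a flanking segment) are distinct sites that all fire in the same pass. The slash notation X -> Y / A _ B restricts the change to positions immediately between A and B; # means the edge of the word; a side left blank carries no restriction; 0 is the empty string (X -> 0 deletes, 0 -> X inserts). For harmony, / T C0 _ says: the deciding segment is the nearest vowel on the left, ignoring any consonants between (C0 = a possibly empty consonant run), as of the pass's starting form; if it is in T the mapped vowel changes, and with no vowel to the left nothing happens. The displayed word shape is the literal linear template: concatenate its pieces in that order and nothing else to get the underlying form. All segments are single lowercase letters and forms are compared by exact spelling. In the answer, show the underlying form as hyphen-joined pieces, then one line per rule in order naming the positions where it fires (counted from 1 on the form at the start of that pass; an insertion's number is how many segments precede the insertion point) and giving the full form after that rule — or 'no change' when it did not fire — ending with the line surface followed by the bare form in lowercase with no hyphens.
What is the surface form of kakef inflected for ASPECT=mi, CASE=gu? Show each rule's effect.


underlying: kakef-ub-u
1. k -> g, p -> b, s -> z / V _ V: fires at position(s) 3: kagefubu
2. e -> o, i -> u / B C0 _: fires at position(s) 4: kagofubu
3. 0 -> i / C _ C #: no change
surface: kagofubu


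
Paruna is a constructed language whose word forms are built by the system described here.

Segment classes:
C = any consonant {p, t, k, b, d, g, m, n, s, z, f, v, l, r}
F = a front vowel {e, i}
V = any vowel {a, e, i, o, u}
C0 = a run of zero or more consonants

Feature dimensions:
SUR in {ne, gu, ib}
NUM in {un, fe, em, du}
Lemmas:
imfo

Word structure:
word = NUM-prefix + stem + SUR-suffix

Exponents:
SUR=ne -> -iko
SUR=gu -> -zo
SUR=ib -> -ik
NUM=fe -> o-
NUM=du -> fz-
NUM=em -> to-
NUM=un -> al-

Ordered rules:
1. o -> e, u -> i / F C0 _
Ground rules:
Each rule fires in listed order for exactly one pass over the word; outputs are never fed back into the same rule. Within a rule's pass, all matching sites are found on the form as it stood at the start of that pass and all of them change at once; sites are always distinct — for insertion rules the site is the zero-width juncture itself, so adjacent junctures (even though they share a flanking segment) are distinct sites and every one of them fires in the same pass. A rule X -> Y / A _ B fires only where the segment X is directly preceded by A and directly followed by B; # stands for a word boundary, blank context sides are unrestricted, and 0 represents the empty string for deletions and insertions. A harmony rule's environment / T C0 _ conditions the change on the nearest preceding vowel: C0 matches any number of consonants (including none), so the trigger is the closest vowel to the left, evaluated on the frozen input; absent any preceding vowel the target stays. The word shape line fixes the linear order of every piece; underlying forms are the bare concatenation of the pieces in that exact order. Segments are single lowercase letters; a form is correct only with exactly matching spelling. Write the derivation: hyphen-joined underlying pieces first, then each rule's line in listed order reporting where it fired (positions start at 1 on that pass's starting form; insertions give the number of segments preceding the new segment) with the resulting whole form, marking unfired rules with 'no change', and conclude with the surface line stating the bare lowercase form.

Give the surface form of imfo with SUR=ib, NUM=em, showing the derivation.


underlying: to-imfo-ik
1. o -> e, u -> i / F C0 _: fires at position(s) 6: toimfeik
surface: toimfeik


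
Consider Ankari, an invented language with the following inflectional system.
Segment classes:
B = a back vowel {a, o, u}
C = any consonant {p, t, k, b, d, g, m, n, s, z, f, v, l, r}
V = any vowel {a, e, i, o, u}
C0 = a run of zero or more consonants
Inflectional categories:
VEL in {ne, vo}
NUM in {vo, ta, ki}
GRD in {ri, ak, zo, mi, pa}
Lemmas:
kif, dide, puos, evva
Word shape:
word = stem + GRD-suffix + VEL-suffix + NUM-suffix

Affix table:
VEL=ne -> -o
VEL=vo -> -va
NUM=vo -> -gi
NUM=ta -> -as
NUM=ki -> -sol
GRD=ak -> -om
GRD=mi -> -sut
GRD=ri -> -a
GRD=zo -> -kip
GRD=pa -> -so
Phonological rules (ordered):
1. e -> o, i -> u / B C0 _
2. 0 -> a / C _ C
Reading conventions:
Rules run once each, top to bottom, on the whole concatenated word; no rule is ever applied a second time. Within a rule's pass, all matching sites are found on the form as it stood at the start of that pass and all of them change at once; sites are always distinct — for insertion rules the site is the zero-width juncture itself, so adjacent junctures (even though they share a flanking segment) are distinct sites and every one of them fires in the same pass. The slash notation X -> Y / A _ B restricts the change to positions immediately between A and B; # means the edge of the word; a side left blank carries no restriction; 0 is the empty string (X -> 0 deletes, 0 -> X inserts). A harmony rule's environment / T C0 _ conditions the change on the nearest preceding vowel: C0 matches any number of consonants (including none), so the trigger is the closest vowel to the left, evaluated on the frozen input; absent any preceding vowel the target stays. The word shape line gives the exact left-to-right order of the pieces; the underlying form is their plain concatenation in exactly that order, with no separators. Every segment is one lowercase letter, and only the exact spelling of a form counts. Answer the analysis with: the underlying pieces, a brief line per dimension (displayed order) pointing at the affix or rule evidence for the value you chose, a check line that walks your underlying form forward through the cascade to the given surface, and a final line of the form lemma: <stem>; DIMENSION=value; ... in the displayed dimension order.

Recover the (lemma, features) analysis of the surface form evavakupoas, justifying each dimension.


underlying: evva-kip-o-as
VEL=ne - signalled by the affix -o
NUM=ta - signalled by the affix -as
GRD=zo - signalled by the affix -kip
check: evvakipoas -> evvakupoas -> evavakupoas
lemma: evva; VEL=ne; NUM=ta; GRD=zo


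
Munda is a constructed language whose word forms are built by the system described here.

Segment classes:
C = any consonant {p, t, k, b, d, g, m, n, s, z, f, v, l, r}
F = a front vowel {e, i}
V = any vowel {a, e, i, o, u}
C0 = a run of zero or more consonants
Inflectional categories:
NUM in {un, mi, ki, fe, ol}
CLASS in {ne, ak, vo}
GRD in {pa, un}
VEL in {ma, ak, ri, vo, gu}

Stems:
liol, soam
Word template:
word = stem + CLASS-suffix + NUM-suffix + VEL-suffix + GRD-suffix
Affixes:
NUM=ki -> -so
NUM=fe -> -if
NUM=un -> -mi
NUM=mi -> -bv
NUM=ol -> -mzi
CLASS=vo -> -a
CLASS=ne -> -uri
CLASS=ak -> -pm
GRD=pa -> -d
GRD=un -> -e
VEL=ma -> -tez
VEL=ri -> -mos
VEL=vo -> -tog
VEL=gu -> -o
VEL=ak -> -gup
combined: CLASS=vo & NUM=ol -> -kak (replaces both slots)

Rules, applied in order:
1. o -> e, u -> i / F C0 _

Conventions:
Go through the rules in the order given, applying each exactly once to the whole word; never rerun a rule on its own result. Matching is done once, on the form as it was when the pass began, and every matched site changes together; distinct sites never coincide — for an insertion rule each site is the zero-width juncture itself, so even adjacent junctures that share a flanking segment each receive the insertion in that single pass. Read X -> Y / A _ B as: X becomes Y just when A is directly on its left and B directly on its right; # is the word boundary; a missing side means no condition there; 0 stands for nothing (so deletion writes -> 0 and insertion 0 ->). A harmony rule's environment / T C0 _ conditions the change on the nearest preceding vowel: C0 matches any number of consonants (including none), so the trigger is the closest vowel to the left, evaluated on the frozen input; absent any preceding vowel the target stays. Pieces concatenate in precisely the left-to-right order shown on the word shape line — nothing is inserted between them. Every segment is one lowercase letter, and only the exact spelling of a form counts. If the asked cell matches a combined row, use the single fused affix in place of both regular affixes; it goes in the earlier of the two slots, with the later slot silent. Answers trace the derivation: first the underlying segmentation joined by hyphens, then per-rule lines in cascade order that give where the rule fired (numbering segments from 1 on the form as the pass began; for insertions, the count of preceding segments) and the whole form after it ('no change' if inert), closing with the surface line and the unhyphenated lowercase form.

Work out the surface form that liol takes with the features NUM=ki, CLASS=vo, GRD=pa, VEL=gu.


underlying: liol-a-so-o-d
1. o -> e, u -> i / F C0 _: fires at position(s) 3: lielasood
surface: lielasood


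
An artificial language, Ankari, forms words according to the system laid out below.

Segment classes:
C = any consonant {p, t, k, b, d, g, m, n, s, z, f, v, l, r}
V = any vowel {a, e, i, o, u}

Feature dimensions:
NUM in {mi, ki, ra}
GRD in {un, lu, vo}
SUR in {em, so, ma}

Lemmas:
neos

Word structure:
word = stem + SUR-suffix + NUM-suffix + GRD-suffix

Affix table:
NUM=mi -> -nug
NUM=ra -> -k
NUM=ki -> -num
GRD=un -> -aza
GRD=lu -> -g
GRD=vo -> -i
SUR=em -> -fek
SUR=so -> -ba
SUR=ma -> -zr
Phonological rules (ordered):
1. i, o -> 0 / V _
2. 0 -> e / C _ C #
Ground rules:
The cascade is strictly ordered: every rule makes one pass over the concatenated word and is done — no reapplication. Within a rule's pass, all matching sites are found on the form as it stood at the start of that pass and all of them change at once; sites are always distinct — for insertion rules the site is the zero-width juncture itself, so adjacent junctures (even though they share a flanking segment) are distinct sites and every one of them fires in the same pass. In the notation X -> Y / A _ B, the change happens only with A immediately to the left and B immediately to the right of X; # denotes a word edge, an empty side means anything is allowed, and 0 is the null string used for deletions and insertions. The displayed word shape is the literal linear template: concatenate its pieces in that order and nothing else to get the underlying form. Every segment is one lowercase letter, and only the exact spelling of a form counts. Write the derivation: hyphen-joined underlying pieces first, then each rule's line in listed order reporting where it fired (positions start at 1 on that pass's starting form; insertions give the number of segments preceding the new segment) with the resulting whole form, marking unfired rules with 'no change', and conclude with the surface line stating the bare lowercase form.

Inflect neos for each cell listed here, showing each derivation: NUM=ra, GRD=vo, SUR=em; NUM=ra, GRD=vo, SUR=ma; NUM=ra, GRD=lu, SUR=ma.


cell NUM=ra, GRD=vo, SUR=em:
underlying: neos-fek-k-i
1. i, o -> 0 / V _: fires at position(s) 3: nesfekki
2. 0 -> e / C _ C #: no change
surface: nesfekki

cell NUM=ra, GRD=vo, SUR=ma:
underlying: neos-zr-k-i
1. i, o -> 0 / V _: fires at position(s) 3: neszrki
2. 0 -> e / C _ C #: no change
surface: neszrki

cell NUM=ra, GRD=lu, SUR=ma:
underlying: neos-zr-k-g
1. i, o -> 0 / V _: fires at position(s) 3: neszrkg
2. 0 -> e / C _ C #: inserts after position(s) 6: neszrkeg
surface: neszrkeg
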